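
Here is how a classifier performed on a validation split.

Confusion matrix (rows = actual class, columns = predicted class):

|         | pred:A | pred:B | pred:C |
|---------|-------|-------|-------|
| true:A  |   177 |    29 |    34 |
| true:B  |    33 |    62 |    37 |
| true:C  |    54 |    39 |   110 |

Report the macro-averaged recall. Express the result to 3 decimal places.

0.583

Per-class recall (TP/(TP+FN)):
  A: TP=177, FN=29+34=63 → 177/240 = 0.7375
  B: TP=62, FN=33+37=70 → 62/132 = 0.4697
  C: TP=110, FN=54+39=93 → 110/203 = 0.5419
Macro-recall = mean = (0.7375 + 0.4697 + 0.5419) / 3 = 0.583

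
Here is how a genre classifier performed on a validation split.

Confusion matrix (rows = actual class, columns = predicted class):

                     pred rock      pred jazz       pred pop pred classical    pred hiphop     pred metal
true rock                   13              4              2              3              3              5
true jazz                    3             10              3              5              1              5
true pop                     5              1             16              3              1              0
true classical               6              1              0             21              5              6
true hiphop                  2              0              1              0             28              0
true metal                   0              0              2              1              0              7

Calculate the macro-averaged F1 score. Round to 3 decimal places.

0.561

Per-class F1 score (2·TP/(2·TP+FP+FN)):
  rock: TP=13, FP=3+5+6+2+0=16, FN=4+2+3+3+5=17 → 26/59 = 0.4407
  jazz: TP=10, FP=4+1+1+0+0=6, FN=3+3+5+1+5=17 → 20/43 = 0.4651
  pop: TP=16, FP=2+3+0+1+2=8, FN=5+1+3+1+0=10 → 32/50 = 0.6400
  classical: TP=21, FP=3+5+3+0+1=12, FN=6+1+0+5+6=18 → 42/72 = 0.5833
  hiphop: TP=28, FP=3+1+1+5+0=10, FN=2+0+1+0+0=3 → 56/69 = 0.8116
  metal: TP=7, FP=5+5+0+6+0=16, FN=0+0+2+1+0=3 → 14/33 = 0.4242
Macro-F1 score = mean = (0.4407 + 0.4651 + 0.6400 + 0.5833 + 0.8116 + 0.4242) / 6 = 0.561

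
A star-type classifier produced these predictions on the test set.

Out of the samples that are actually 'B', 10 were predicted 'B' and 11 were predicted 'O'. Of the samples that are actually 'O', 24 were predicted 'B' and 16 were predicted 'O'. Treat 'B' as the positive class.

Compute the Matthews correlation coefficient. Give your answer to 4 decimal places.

-0.1184

MCC = (TP·TN − FP·FN) / √((TP+FP)(TP+FN)(TN+FP)(TN+FN))
Numerator = 10·16 − 24·11 = -104
Denominator = √(34·21·40·27) = √771120 = 878.1344
MCC = -104 / 878.1344 = -0.1184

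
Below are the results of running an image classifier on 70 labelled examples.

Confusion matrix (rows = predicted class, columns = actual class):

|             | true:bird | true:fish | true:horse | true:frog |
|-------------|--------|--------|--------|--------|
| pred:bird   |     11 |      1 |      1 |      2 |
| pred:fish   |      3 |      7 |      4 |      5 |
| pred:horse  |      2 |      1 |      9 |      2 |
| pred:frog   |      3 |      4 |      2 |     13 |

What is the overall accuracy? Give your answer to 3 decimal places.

0.571

Accuracy = trace / total = (11+7+9+13=40) / 70 = 40/70 = 0.571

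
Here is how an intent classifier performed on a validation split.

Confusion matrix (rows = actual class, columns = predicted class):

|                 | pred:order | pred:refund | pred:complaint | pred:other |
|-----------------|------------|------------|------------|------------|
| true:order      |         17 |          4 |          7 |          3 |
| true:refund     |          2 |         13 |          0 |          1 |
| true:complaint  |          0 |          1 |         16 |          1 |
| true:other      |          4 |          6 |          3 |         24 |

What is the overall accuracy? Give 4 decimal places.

0.6863

Accuracy = trace / total = (17+13+16+24=70) / 102 = 70/102 = 0.6863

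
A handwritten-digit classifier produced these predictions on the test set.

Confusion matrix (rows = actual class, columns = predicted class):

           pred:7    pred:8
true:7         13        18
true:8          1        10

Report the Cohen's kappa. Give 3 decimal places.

0.219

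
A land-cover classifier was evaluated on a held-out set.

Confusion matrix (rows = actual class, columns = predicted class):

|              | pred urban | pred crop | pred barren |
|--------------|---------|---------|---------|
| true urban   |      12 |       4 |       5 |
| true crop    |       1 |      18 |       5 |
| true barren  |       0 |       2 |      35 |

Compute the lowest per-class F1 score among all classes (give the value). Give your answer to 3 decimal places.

Per-class F1 score (2·TP/(2·TP+FP+FN)):
  urban: TP=12, FP=1+0=1, FN=4+5=9 → 24/34 = 0.7059
  crop: TP=18, FP=4+2=6, FN=1+5=6 → 36/48 = 0.7500
  barren: TP=35, FP=5+5=10, FN=0+2=2 → 70/82 = 0.8537
Lowest is class 'urban' with F1 score = 0.706.

0.706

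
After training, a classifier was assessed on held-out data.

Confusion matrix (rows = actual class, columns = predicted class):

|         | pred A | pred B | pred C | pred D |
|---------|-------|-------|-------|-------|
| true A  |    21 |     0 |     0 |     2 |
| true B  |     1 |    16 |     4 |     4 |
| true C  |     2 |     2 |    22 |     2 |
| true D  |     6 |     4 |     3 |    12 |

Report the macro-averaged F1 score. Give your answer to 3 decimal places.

0.695

Per-class F1 score (2·TP/(2·TP+FP+FN)):
  A: TP=21, FP=1+2+6=9, FN=0+0+2=2 → 42/53 = 0.7925
  B: TP=16, FP=0+2+4=6, FN=1+4+4=9 → 32/47 = 0.6809
  C: TP=22, FP=0+4+3=7, FN=2+2+2=6 → 44/57 = 0.7719
  D: TP=12, FP=2+4+2=8, FN=6+4+3=13 → 24/45 = 0.5333
Macro-F1 score = mean = (0.7925 + 0.6809 + 0.7719 + 0.5333) / 4 = 0.695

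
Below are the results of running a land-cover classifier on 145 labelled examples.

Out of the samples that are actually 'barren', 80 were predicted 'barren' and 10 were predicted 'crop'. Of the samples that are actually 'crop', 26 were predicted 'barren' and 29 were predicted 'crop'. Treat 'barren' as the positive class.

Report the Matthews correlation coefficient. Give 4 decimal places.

0.4554

MCC = (TP·TN − FP·FN) / √((TP+FP)(TP+FN)(TN+FP)(TN+FN))
Numerator = 80·29 − 26·10 = 2060
Denominator = √(106·90·55·39) = √20463300 = 4523.6379
MCC = 2060 / 4523.6379 = 0.4554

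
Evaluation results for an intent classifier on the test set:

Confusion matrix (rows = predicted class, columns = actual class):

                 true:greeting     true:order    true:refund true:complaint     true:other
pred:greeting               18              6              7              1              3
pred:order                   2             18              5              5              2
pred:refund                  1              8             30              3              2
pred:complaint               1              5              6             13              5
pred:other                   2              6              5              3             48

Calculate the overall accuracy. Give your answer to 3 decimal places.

Accuracy = trace / total = (18+18+30+13+48=127) / 205 = 127/205 = 0.620

0.620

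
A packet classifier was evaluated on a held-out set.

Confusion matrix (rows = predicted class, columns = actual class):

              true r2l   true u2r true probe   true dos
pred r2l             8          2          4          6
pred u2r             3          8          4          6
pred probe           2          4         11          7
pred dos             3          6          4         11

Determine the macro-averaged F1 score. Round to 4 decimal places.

0.4275

Per-class F1 score (2·TP/(2·TP+FP+FN)):
  r2l: TP=8, FP=2+4+6=12, FN=3+2+3=8 → 16/36 = 0.44444
  u2r: TP=8, FP=3+4+6=13, FN=2+4+6=12 → 16/41 = 0.39024
  probe: TP=11, FP=2+4+7=13, FN=4+4+4=12 → 22/47 = 0.46809
  dos: TP=11, FP=3+6+4=13, FN=6+6+7=19 → 22/54 = 0.40741
Macro-F1 score = mean = (0.44444 + 0.39024 + 0.46809 + 0.40741) / 4 = 0.4275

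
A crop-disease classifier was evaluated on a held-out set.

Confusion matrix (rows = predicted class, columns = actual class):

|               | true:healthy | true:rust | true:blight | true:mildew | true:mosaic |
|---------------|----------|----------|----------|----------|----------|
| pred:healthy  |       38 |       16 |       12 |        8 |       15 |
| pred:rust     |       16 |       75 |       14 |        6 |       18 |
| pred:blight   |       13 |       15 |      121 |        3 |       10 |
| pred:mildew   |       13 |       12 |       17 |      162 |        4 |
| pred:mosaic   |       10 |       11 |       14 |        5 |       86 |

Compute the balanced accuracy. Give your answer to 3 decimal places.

Balanced accuracy = mean of per-class recall.
  healthy: recall = 38/90 = 0.4222
  rust: recall = 75/129 = 0.5814
  blight: recall = 121/178 = 0.6798
  mildew: recall = 162/184 = 0.8804
  mosaic: recall = 86/133 = 0.6466
Mean = (0.4222 + 0.5814 + 0.6798 + 0.8804 + 0.6466) / 5 = 0.642

0.642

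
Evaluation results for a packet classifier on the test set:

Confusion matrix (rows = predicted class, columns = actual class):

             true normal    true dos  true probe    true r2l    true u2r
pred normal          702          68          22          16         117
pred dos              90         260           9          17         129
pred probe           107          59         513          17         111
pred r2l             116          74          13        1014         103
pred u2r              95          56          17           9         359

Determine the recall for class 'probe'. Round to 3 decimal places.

0.894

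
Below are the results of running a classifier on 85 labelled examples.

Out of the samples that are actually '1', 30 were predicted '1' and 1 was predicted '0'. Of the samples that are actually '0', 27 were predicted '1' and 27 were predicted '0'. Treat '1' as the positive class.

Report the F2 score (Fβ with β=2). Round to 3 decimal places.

0.829

Fβ = (1+β²)·TP / ((1+β²)·TP + β²·FN + FP), with β²=4
= 5·30 / (5·30 + 4·1 + 27) = 0.829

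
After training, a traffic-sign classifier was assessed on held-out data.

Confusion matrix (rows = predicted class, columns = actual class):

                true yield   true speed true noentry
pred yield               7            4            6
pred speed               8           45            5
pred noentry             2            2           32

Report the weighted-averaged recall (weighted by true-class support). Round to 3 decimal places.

Per-class recall (TP/(TP+FN)):
  yield: TP=7, FN=8+2=10 → 7/17 = 0.4118
  speed: TP=45, FN=4+2=6 → 45/51 = 0.8824
  noentry: TP=32, FN=6+5=11 → 32/43 = 0.7442
Weighted-recall = Σ (supportᵢ/N)·recallᵢ with N=111: (17/111)·0.4118 + (51/111)·0.8824 + (43/111)·0.7442 = 0.757

0.757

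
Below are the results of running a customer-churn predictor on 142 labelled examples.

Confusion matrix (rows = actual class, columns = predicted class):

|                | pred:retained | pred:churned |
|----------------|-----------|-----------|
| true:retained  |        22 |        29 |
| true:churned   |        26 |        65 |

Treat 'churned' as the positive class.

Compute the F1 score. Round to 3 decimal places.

0.703

Precision = TP/(TP+FP) = 65/94 = 0.6915
Recall = TP/(TP+FN) = 65/91 = 0.7143
F1 = 2·TP/(2·TP+FP+FN) = 130/185 = 0.703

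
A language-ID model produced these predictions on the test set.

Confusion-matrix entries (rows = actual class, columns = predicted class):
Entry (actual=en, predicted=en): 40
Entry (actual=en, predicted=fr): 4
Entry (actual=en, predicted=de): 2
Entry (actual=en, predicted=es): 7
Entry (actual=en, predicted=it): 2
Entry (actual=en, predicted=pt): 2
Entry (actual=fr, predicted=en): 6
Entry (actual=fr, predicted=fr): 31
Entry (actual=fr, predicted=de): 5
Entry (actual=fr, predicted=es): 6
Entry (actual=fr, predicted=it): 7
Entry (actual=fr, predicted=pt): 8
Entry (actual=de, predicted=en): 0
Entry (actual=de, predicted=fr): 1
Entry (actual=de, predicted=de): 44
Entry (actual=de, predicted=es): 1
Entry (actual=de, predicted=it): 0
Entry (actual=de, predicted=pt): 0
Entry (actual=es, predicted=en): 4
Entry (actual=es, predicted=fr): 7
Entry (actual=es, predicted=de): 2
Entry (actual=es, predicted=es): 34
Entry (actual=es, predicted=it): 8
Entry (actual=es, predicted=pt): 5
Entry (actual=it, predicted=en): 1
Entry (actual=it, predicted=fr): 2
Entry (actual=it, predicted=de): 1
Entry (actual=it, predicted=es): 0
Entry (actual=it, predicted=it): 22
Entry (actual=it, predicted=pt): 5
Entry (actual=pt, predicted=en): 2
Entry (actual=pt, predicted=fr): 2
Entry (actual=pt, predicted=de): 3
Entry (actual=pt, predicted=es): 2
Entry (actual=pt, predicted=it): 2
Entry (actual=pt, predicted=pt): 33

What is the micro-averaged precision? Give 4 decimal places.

Micro-averaging pools counts across classes: ΣTP=204, ΣFP=97, ΣFN=97.
Micro-precision = TP/(TP+FP) on pooled counts = 0.6777 (equals overall accuracy in single-label multiclass).

0.6777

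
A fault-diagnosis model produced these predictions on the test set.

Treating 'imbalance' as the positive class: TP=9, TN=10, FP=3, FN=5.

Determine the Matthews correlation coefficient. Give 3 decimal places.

0.414

MCC = (TP·TN − FP·FN) / √((TP+FP)(TP+FN)(TN+FP)(TN+FN))
Numerator = 9·10 − 3·5 = 75
Denominator = √(12·14·13·15) = √32760 = 180.9972
MCC = 75 / 180.9972 = 0.414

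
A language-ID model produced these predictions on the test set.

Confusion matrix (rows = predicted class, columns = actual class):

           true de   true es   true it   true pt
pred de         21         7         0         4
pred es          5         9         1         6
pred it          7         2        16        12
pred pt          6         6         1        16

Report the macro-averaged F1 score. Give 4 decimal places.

0.5127

Per-class F1 score (2·TP/(2·TP+FP+FN)):
  de: TP=21, FP=7+0+4=11, FN=5+7+6=18 → 42/71 = 0.59155
  es: TP=9, FP=5+1+6=12, FN=7+2+6=15 → 18/45 = 0.40000
  it: TP=16, FP=7+2+12=21, FN=0+1+1=2 → 32/55 = 0.58182
  pt: TP=16, FP=6+6+1=13, FN=4+6+12=22 → 32/67 = 0.47761
Macro-F1 score = mean = (0.59155 + 0.40000 + 0.58182 + 0.47761) / 4 = 0.5127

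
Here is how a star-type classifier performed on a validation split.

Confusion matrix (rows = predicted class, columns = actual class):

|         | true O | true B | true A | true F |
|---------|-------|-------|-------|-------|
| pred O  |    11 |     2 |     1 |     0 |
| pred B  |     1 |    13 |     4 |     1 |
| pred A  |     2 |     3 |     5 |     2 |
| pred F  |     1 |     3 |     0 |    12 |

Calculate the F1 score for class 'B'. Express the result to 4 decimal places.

Take TP from the diagonal, FP from the rest of the 'B' prediction marginal, FN from the rest of the 'B' actual marginal.
F1 score = 2·TP/(2·TP+FP+FN).
B: TP=13, FP=1+4+1=6, FN=2+3+3=8 → 26/40 = 0.65000

0.6500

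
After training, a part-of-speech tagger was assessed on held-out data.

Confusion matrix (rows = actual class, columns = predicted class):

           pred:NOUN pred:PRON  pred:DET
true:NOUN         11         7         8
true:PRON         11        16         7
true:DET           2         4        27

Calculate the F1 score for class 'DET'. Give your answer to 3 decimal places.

0.720

Treat 'DET' as positive and all other classes as negative.
F1 score = 2·TP/(2·TP+FP+FN).
DET: TP=27, FP=8+7=15, FN=2+4=6 → 54/75 = 0.7200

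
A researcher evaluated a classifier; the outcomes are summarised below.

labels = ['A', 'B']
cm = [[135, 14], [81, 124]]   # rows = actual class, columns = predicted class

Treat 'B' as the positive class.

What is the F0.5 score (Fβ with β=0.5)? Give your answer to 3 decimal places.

Fβ = (1+β²)·TP / ((1+β²)·TP + β²·FN + FP), with β²=1/4
= 1.25·124 / (1.25·124 + 0.25·81 + 14) = 0.819

0.819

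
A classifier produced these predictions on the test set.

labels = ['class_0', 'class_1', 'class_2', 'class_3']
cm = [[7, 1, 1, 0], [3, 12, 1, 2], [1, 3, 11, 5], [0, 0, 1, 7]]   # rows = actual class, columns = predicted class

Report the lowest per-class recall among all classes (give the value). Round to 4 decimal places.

0.5500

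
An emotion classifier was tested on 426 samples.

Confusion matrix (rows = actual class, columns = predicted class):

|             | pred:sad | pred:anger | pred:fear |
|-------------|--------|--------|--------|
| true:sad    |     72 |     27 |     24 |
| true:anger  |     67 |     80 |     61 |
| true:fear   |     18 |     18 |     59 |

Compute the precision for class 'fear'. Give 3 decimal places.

precision = TP/(TP+FP).
fear: TP=59, FP=24+61=85 → 59/144 = 0.4097

0.410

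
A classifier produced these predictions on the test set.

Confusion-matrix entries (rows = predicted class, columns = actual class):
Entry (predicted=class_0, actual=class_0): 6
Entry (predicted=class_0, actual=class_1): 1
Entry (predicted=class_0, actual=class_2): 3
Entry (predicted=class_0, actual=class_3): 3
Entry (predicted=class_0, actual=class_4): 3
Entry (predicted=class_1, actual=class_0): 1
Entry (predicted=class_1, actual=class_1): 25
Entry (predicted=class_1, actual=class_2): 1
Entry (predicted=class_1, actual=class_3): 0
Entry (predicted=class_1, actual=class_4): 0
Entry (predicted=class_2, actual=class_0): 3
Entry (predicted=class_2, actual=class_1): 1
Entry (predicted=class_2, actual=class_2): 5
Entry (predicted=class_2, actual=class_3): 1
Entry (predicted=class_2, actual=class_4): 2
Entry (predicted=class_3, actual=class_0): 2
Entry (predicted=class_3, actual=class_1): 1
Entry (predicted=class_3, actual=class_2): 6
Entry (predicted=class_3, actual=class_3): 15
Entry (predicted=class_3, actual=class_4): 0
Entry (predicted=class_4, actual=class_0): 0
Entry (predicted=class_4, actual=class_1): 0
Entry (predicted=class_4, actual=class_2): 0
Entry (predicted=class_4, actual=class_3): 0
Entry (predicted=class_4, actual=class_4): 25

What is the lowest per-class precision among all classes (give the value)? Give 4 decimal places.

0.3750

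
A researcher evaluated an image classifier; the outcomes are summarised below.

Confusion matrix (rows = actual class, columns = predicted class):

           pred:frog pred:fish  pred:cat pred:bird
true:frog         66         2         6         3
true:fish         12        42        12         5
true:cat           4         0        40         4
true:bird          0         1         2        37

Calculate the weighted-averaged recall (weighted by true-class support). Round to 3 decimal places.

0.784

Per-class recall (TP/(TP+FN)):
  frog: TP=66, FN=2+6+3=11 → 66/77 = 0.8571
  fish: TP=42, FN=12+12+5=29 → 42/71 = 0.5915
  cat: TP=40, FN=4+0+4=8 → 40/48 = 0.8333
  bird: TP=37, FN=0+1+2=3 → 37/40 = 0.9250
Weighted-recall = Σ (supportᵢ/N)·recallᵢ with N=236: (77/236)·0.8571 + (71/236)·0.5915 + (48/236)·0.8333 + (40/236)·0.9250 = 0.784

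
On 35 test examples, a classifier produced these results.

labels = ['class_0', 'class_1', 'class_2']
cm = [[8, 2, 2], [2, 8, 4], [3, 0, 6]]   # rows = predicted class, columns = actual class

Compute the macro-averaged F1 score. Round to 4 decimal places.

Per-class F1 score (2·TP/(2·TP+FP+FN)):
  class_0: TP=8, FP=2+2=4, FN=2+3=5 → 16/25 = 0.64000
  class_1: TP=8, FP=2+4=6, FN=2+0=2 → 16/24 = 0.66667
  class_2: TP=6, FP=3+0=3, FN=2+4=6 → 12/21 = 0.57143
Macro-F1 score = mean = (0.64000 + 0.66667 + 0.57143) / 3 = 0.6260

0.6260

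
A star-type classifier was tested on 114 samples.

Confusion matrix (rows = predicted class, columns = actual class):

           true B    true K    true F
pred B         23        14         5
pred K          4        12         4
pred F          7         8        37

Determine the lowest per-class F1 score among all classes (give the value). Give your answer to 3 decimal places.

Per-class F1 score (2·TP/(2·TP+FP+FN)):
  B: TP=23, FP=14+5=19, FN=4+7=11 → 46/76 = 0.6053
  K: TP=12, FP=4+4=8, FN=14+8=22 → 24/54 = 0.4444
  F: TP=37, FP=7+8=15, FN=5+4=9 → 74/98 = 0.7551
Lowest is class 'K' with F1 score = 0.444.

0.444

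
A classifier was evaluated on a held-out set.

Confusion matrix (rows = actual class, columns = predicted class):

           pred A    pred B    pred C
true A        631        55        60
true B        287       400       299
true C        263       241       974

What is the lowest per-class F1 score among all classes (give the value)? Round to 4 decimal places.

Per-class F1 score (2·TP/(2·TP+FP+FN)):
  A: TP=631, FP=287+263=550, FN=55+60=115 → 1262/1927 = 0.65490
  B: TP=400, FP=55+241=296, FN=287+299=586 → 800/1682 = 0.47562
  C: TP=974, FP=60+299=359, FN=263+241=504 → 1948/2811 = 0.69299
Lowest is class 'B' with F1 score = 0.4756.

0.4756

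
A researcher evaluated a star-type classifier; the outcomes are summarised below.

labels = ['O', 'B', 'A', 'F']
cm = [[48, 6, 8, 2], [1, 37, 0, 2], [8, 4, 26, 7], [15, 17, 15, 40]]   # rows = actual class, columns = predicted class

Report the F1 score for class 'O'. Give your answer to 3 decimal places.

0.706

One-vs-rest for 'O': TP = diagonal; FP = other classes predicted 'O'; FN = 'O' predicted as other.
F1 score = 2·TP/(2·TP+FP+FN).
O: TP=48, FP=1+8+15=24, FN=6+8+2=16 → 96/136 = 0.7059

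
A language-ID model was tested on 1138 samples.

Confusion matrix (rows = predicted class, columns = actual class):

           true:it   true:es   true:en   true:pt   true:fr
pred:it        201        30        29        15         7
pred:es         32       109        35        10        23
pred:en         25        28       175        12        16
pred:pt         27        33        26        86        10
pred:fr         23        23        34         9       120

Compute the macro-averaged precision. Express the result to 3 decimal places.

Per-class precision (TP/(TP+FP)):
  it: TP=201, FP=30+29+15+7=81 → 201/282 = 0.7128
  es: TP=109, FP=32+35+10+23=100 → 109/209 = 0.5215
  en: TP=175, FP=25+28+12+16=81 → 175/256 = 0.6836
  pt: TP=86, FP=27+33+26+10=96 → 86/182 = 0.4725
  fr: TP=120, FP=23+23+34+9=89 → 120/209 = 0.5742
Macro-precision = mean = (0.7128 + 0.5215 + 0.6836 + 0.4725 + 0.5742) / 5 = 0.593

0.593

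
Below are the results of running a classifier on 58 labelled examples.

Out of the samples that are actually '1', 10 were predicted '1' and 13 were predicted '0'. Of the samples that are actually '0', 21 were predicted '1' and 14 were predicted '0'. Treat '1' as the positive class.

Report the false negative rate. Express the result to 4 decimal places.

FNR = FN/(FN+TP) = 13/(13+10) = 0.5652

0.5652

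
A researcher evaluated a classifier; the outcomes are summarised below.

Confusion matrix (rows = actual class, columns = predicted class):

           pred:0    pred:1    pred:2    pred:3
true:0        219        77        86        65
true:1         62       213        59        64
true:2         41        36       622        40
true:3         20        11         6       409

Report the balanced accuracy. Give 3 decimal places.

0.696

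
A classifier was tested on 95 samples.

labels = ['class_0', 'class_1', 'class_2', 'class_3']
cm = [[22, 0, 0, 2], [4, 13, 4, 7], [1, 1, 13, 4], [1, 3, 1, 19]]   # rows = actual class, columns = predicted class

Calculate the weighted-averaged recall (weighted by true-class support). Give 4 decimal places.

0.7053

Per-class recall (TP/(TP+FN)):
  class_0: TP=22, FN=0+0+2=2 → 22/24 = 0.91667
  class_1: TP=13, FN=4+4+7=15 → 13/28 = 0.46429
  class_2: TP=13, FN=1+1+4=6 → 13/19 = 0.68421
  class_3: TP=19, FN=1+3+1=5 → 19/24 = 0.79167
Weighted-recall = Σ (supportᵢ/N)·recallᵢ with N=95: (24/95)·0.91667 + (28/95)·0.46429 + (19/95)·0.68421 + (24/95)·0.79167 = 0.7053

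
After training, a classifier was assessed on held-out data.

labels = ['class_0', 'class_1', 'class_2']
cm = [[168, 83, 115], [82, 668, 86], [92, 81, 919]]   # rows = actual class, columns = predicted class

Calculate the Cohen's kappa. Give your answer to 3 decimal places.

0.616

Observed agreement pₒ = trace/N = 1755/2294 = 0.7650
Expected agreement pₑ = Σ (rowᵢ·colᵢ)/N² = (366·342 + 836·832 + 1092·1120)/2294² = 0.3884
κ = (pₒ − pₑ)/(1 − pₑ) = (0.7650 − 0.3884)/(1 − 0.3884) = 0.616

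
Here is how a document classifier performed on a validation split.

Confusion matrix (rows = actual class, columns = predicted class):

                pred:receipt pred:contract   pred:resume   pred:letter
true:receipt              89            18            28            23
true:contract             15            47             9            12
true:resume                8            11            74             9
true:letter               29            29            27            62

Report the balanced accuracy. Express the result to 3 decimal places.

0.569

Balanced accuracy = mean of per-class recall.
  receipt: recall = 89/158 = 0.5633
  contract: recall = 47/83 = 0.5663
  resume: recall = 74/102 = 0.7255
  letter: recall = 62/147 = 0.4218
Mean = (0.5633 + 0.5663 + 0.7255 + 0.4218) / 4 = 0.569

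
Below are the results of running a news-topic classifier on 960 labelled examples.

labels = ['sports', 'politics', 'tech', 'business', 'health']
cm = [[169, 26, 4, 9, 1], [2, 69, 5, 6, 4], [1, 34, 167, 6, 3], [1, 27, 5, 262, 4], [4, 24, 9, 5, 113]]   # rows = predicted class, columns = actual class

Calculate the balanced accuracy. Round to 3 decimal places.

Balanced accuracy = mean of per-class recall.
  sports: recall = 169/177 = 0.9548
  politics: recall = 69/180 = 0.3833
  tech: recall = 167/190 = 0.8789
  business: recall = 262/288 = 0.9097
  health: recall = 113/125 = 0.9040
Mean = (0.9548 + 0.3833 + 0.8789 + 0.9097 + 0.9040) / 5 = 0.806

0.806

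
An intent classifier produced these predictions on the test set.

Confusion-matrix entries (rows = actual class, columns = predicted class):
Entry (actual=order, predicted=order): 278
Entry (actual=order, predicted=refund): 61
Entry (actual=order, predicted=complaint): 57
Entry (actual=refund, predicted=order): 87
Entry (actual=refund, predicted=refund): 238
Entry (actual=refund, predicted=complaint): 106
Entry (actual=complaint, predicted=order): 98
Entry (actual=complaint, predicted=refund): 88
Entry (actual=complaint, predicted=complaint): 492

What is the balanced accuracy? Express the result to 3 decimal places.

Balanced accuracy = mean of per-class recall.
  order: recall = 278/396 = 0.7020
  refund: recall = 238/431 = 0.5522
  complaint: recall = 492/678 = 0.7257
Mean = (0.7020 + 0.5522 + 0.7257) / 3 = 0.660

0.660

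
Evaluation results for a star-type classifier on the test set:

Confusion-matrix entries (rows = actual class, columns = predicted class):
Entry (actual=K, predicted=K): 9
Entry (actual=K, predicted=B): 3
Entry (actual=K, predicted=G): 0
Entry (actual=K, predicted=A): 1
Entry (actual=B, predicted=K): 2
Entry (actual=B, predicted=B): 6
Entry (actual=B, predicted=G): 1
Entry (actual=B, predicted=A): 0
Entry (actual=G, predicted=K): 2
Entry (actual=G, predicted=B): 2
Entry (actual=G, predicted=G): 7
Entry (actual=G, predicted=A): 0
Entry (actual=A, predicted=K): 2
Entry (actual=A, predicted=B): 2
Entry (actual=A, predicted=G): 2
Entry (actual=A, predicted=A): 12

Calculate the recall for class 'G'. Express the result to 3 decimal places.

recall = TP/(TP+FN).
G: TP=7, FN=2+2+0=4 → 7/11 = 0.6364

0.636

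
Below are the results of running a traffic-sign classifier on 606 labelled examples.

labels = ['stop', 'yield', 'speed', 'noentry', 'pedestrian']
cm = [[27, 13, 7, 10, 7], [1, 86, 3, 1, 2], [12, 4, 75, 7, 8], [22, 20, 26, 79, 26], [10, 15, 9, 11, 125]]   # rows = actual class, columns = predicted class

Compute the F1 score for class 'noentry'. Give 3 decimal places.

0.562

F1 score = 2·TP/(2·TP+FP+FN).
noentry: TP=79, FP=10+1+7+11=29, FN=22+20+26+26=94 → 158/281 = 0.5623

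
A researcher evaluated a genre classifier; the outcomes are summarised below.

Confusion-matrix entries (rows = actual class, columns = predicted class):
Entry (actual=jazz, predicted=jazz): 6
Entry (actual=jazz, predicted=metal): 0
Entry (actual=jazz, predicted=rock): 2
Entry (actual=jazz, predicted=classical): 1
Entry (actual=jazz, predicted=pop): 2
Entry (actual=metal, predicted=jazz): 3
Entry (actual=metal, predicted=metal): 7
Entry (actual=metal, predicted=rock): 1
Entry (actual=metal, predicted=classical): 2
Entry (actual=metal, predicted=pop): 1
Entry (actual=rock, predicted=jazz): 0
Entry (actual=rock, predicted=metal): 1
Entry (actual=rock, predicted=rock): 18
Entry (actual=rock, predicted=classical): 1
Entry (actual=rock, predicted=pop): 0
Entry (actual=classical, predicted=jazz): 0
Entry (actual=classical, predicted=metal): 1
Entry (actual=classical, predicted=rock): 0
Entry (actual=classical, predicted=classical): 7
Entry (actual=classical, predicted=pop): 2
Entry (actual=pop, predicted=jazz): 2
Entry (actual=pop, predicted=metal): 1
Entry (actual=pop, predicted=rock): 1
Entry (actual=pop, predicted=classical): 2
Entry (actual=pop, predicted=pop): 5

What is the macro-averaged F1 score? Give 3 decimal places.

0.614

Per-class F1 score (2·TP/(2·TP+FP+FN)):
  jazz: TP=6, FP=3+0+0+2=5, FN=0+2+1+2=5 → 12/22 = 0.5455
  metal: TP=7, FP=0+1+1+1=3, FN=3+1+2+1=7 → 14/24 = 0.5833
  rock: TP=18, FP=2+1+0+1=4, FN=0+1+1+0=2 → 36/42 = 0.8571
  classical: TP=7, FP=1+2+1+2=6, FN=0+1+0+2=3 → 14/23 = 0.6087
  pop: TP=5, FP=2+1+0+2=5, FN=2+1+1+2=6 → 10/21 = 0.4762
Macro-F1 score = mean = (0.5455 + 0.5833 + 0.8571 + 0.6087 + 0.4762) / 5 = 0.614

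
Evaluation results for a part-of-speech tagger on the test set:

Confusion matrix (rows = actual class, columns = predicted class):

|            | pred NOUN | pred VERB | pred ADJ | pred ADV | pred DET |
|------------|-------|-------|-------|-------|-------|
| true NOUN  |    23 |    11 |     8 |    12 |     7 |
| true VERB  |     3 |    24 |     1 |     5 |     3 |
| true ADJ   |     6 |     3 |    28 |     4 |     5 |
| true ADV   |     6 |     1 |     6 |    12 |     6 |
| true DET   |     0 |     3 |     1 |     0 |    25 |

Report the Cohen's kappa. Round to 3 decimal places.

0.440

Observed agreement pₒ = trace/N = 112/203 = 0.5517
Expected agreement pₑ = Σ (rowᵢ·colᵢ)/N² = (61·38 + 36·42 + 46·44 + 31·33 + 29·46)/203² = 0.1993
κ = (pₒ − pₑ)/(1 − pₑ) = (0.5517 − 0.1993)/(1 − 0.1993) = 0.440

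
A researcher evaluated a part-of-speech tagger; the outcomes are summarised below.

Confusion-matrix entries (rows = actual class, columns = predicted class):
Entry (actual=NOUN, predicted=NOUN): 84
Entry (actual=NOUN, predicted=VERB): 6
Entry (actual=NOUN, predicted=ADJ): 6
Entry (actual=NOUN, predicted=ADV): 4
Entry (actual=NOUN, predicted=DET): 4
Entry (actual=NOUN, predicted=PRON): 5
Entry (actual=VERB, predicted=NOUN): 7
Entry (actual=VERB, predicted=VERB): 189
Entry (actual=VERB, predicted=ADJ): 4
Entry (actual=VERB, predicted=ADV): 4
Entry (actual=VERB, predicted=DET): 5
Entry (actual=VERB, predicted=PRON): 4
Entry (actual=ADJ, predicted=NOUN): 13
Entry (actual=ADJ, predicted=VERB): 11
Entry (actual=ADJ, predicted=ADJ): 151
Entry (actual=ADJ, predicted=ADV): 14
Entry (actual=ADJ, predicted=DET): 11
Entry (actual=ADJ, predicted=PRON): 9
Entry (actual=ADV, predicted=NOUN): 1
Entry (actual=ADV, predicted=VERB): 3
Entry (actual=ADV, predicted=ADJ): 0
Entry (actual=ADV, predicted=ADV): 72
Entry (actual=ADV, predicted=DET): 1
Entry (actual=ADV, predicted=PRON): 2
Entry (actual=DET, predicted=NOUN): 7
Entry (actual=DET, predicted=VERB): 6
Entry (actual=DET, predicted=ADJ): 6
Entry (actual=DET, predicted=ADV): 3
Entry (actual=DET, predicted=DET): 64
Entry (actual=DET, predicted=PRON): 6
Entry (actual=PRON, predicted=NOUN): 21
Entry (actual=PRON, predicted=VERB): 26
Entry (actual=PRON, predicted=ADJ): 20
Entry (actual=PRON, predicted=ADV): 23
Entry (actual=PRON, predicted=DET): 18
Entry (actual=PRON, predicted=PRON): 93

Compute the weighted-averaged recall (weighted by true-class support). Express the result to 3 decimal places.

0.723

Per-class recall (TP/(TP+FN)):
  NOUN: TP=84, FN=6+6+4+4+5=25 → 84/109 = 0.7706
  VERB: TP=189, FN=7+4+4+5+4=24 → 189/213 = 0.8873
  ADJ: TP=151, FN=13+11+14+11+9=58 → 151/209 = 0.7225
  ADV: TP=72, FN=1+3+0+1+2=7 → 72/79 = 0.9114
  DET: TP=64, FN=7+6+6+3+6=28 → 64/92 = 0.6957
  PRON: TP=93, FN=21+26+20+23+18=108 → 93/201 = 0.4627
Weighted-recall = Σ (supportᵢ/N)·recallᵢ with N=903: (109/903)·0.7706 + (213/903)·0.8873 + (209/903)·0.7225 + (79/903)·0.9114 + (92/903)·0.6957 + (201/903)·0.4627 = 0.723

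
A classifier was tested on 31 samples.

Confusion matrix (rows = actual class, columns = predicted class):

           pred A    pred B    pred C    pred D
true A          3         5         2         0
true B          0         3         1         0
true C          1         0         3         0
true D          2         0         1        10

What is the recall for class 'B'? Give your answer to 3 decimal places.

0.750

Treat 'B' as positive and all other classes as negative.
recall = TP/(TP+FN).
B: TP=3, FN=0+1+0=1 → 3/4 = 0.7500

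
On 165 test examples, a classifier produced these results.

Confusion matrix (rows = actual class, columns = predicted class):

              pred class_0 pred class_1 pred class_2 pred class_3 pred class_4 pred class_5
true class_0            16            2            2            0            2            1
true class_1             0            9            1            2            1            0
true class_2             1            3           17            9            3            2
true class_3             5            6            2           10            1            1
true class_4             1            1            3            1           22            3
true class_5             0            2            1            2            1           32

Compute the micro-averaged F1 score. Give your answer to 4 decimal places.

0.6424

Micro-averaging pools counts across classes: ΣTP=106, ΣFP=59, ΣFN=59.
Micro-F1 score = 2·TP/(2·TP+FP+FN) on pooled counts = 0.6424 (equals overall accuracy in single-label multiclass).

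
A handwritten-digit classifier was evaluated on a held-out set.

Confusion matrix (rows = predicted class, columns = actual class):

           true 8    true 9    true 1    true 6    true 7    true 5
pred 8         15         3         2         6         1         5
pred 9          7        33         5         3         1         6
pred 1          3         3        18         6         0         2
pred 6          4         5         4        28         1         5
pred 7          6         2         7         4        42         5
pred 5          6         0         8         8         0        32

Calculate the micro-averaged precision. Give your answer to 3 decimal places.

Micro-averaging pools counts across classes: ΣTP=168, ΣFP=118, ΣFN=118.
Micro-precision = TP/(TP+FP) on pooled counts = 0.587 (equals overall accuracy in single-label multiclass).

0.587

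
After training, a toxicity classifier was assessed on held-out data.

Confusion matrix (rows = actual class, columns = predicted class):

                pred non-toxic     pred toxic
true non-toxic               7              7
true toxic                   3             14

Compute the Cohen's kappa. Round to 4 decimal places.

Observed agreement pₒ = trace/N = 21/31 = 0.67742
Expected agreement pₑ = Σ (rowᵢ·colᵢ)/N² = (14·10 + 17·21)/31² = 0.51717
κ = (pₒ − pₑ)/(1 − pₑ) = (0.67742 − 0.51717)/(1 − 0.51717) = 0.3319

0.3319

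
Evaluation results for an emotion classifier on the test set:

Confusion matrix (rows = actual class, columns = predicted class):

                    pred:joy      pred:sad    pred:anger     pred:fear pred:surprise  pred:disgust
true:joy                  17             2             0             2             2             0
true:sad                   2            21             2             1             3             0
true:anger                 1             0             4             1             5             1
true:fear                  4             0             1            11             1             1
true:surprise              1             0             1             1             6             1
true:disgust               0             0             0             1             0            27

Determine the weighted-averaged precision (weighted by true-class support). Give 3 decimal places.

Per-class precision (TP/(TP+FP)):
  joy: TP=17, FP=2+1+4+1+0=8 → 17/25 = 0.6800
  sad: TP=21, FP=2+0+0+0+0=2 → 21/23 = 0.9130
  anger: TP=4, FP=0+2+1+1+0=4 → 4/8 = 0.5000
  fear: TP=11, FP=2+1+1+1+1=6 → 11/17 = 0.6471
  surprise: TP=6, FP=2+3+5+1+0=11 → 6/17 = 0.3529
  disgust: TP=27, FP=0+0+1+1+1=3 → 27/30 = 0.9000
Weighted-precision = Σ (supportᵢ/N)·precisionᵢ with N=120: (23/120)·0.6800 + (29/120)·0.9130 + (12/120)·0.5000 + (18/120)·0.6471 + (10/120)·0.3529 + (28/120)·0.9000 = 0.737

0.737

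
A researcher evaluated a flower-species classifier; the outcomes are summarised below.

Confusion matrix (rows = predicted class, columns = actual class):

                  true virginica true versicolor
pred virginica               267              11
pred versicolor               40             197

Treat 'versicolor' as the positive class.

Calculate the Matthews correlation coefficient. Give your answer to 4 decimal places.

0.8041

MCC = (TP·TN − FP·FN) / √((TP+FP)(TP+FN)(TN+FP)(TN+FN))
Numerator = 197·267 − 40·11 = 52159
Denominator = √(237·208·307·278) = √4207216416 = 64863.0589
MCC = 52159 / 64863.0589 = 0.8041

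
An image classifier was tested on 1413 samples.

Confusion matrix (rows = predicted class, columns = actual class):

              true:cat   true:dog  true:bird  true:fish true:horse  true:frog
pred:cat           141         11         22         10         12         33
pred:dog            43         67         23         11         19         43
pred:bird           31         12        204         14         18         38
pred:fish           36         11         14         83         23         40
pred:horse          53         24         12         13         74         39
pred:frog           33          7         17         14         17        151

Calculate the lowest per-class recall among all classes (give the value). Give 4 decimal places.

Per-class recall (TP/(TP+FN)):
  cat: TP=141, FN=43+31+36+53+33=196 → 141/337 = 0.41840
  dog: TP=67, FN=11+12+11+24+7=65 → 67/132 = 0.50758
  bird: TP=204, FN=22+23+14+12+17=88 → 204/292 = 0.69863
  fish: TP=83, FN=10+11+14+13+14=62 → 83/145 = 0.57241
  horse: TP=74, FN=12+19+18+23+17=89 → 74/163 = 0.45399
  frog: TP=151, FN=33+43+38+40+39=193 → 151/344 = 0.43895
Lowest is class 'cat' with recall = 0.4184.

0.4184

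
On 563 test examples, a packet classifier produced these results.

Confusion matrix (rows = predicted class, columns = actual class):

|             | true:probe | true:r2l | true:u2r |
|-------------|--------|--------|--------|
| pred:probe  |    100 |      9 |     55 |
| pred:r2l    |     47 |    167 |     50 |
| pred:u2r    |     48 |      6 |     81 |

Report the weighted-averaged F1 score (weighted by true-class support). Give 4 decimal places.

0.6018

Per-class F1 score (2·TP/(2·TP+FP+FN)):
  probe: TP=100, FP=9+55=64, FN=47+48=95 → 200/359 = 0.55710
  r2l: TP=167, FP=47+50=97, FN=9+6=15 → 334/446 = 0.74888
  u2r: TP=81, FP=48+6=54, FN=55+50=105 → 162/321 = 0.50467
Weighted-F1 score = Σ (supportᵢ/N)·F1 scoreᵢ with N=563: (195/563)·0.55710 + (182/563)·0.74888 + (186/563)·0.50467 = 0.6018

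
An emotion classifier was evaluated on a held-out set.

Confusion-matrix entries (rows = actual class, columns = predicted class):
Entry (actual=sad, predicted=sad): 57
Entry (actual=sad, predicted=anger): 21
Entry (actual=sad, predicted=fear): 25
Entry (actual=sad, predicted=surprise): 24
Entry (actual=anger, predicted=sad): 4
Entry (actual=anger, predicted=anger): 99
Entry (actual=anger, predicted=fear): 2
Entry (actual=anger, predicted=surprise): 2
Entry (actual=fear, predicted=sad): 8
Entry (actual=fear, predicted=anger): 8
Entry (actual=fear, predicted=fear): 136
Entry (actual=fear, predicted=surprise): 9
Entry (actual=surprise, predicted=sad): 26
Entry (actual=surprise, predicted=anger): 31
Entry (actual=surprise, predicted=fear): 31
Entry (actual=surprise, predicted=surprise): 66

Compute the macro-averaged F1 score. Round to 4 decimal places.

Per-class F1 score (2·TP/(2·TP+FP+FN)):
  sad: TP=57, FP=4+8+26=38, FN=21+25+24=70 → 114/222 = 0.51351
  anger: TP=99, FP=21+8+31=60, FN=4+2+2=8 → 198/266 = 0.74436
  fear: TP=136, FP=25+2+31=58, FN=8+8+9=25 → 272/355 = 0.76620
  surprise: TP=66, FP=24+2+9=35, FN=26+31+31=88 → 132/255 = 0.51765
Macro-F1 score = mean = (0.51351 + 0.74436 + 0.76620 + 0.51765) / 4 = 0.6354

0.6354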